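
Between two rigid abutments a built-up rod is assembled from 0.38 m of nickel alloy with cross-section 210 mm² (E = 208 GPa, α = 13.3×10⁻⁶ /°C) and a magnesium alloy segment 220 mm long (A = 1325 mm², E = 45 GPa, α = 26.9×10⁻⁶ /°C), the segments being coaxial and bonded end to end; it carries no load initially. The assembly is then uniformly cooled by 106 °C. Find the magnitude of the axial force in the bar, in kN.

P ≈ 93.9 kN (tensile)

With the walls removed the bar would change length by δ_free = Σ αᵢΔT Lᵢ = 13.3×10⁻⁶×106×380 + 26.9×10⁻⁶×106×220 = 1.163 mm.
Since the ends are fixed, an axial force P builds up, equal in every segment, with P · Σ Lᵢ/(AᵢEᵢ) = δ_free.
Σ Lᵢ/(AᵢEᵢ) = 380/(210×208×10³) + 220/(1325×45×10³) = 1.239×10⁻⁵ mm/N.
So P = 1.163 / 1.239×10⁻⁵ = 93.87 kN, tensile.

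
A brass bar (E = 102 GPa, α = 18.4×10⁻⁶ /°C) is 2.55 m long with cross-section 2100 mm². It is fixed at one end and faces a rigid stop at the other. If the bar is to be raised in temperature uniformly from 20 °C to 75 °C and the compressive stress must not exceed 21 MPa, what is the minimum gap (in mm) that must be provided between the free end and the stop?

g ≈ 2.06 mm

Free expansion if unrestrained: δ_free = αΔT L = 18.4×10⁻⁶ × 55 × 2550 = 2.581 mm.
At the allowable stress the elastic shortening the wall may impose is σL/E = 21 × 2550 / (102×10³) = 0.525 mm.
So the gap has to take up the difference, g_min = δ_free − σL/E = 2.581 − 0.525 = 2.056 mm.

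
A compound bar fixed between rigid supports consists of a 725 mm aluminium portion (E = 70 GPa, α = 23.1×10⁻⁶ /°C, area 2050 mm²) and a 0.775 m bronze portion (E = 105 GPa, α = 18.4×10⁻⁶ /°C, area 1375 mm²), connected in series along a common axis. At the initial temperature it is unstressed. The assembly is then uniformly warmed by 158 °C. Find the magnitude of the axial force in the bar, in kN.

If the supports were absent, the total length change would be Σ αᵢΔT Lᵢ = 23.1×10⁻⁶×158×725 + 18.4×10⁻⁶×158×775 = 4.899 mm.
The rigid supports impose zero overall length change; the single axial force P common to all segments must satisfy P Σ Lᵢ/(AᵢEᵢ) = δ_free.
Σ Lᵢ/(AᵢEᵢ) = 725/(2050×70×10³) + 775/(1375×105×10³) = 1.042×10⁻⁵ mm/N.
Hence P = δ_free / Σ(L/AE) = 4.899/1.042×10⁻⁵ = 470.2 kN (compressive).

P ≈ 470 kN (compressive)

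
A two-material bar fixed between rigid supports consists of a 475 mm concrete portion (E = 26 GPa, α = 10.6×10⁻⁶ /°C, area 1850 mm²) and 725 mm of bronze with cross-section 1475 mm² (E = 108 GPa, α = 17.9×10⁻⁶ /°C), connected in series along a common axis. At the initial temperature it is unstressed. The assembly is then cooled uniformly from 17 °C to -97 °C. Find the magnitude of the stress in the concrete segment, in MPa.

σ ≈ 76.9 MPa (tensile)

With the walls removed the bar would change length by δ_free = Σ αᵢΔT Lᵢ = 10.6×10⁻⁶×114×475 + 17.9×10⁻⁶×114×725 = 2.053 mm.
The walls prevent any net length change, so an axial force P (same in every segment) develops. Compatibility: P · Σ Lᵢ/(AᵢEᵢ) = δ_free.
The series flexibility is Σ Lᵢ/(AᵢEᵢ) = 475/(1850×26×10³) + 725/(1475×108×10³) = 1.443×10⁻⁵ mm/N.
Hence P = δ_free / Σ(L/AE) = 2.053/1.443×10⁻⁵ = 142.3 kN (tensile).
σ_{concrete} = P / A = 142300 / 1850 = 76.94 MPa.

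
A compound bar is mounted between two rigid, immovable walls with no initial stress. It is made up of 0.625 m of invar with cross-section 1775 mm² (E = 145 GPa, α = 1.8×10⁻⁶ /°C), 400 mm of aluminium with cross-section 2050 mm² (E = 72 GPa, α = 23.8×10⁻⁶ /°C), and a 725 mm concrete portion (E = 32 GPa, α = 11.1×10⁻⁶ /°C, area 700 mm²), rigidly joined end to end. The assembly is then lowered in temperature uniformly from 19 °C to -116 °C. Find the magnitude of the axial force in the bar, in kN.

With the walls removed the bar would change length by δ_free = Σ αᵢΔT Lᵢ = 1.8×10⁻⁶×135×625 + 23.8×10⁻⁶×135×400 + 11.1×10⁻⁶×135×725 = 2.523 mm.
Since the ends are fixed, an axial force P builds up, equal in every segment, with P · Σ Lᵢ/(AᵢEᵢ) = δ_free.
The series flexibility is Σ Lᵢ/(AᵢEᵢ) = 625/(1775×145×10³) + 400/(2050×72×10³) + 725/(700×32×10³) = 3.75×10⁻⁵ mm/N.
Hence P = δ_free / Σ(L/AE) = 2.523/3.75×10⁻⁵ = 67.28 kN (tensile).

P ≈ 67.3 kN (tensile)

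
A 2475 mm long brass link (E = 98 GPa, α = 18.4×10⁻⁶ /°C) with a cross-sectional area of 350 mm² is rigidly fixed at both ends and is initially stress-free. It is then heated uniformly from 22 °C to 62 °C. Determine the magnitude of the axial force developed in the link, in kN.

P ≈ 25.2 kN (compressive)

The ends cannot move, so σ = EαΔT = 98×10³ × 18.4×10⁻⁶ × 40 = 72.13 MPa.
P = AEαΔT = 350 × 98×10³ × 18.4×10⁻⁶ × 40 = 25.24 kN (compressive).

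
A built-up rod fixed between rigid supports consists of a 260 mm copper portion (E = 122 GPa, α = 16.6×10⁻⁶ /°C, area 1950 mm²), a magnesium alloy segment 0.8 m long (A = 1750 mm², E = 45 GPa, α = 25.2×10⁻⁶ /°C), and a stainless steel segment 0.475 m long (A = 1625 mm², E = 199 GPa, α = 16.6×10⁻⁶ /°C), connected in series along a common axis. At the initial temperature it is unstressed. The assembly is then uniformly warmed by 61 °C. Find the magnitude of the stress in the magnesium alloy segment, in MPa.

σ ≈ 88.7 MPa (compressive)

With the walls removed the bar would change length by δ_free = Σ αᵢΔT Lᵢ = 16.6×10⁻⁶×61×260 + 25.2×10⁻⁶×61×800 + 16.6×10⁻⁶×61×475 = 1.974 mm.
The rigid supports impose zero overall length change; the single axial force P common to all segments must satisfy P Σ Lᵢ/(AᵢEᵢ) = δ_free.
The series flexibility is Σ Lᵢ/(AᵢEᵢ) = 260/(1950×122×10³) + 800/(1750×45×10³) + 475/(1625×199×10³) = 1.272×10⁻⁵ mm/N.
So P = 1.974 / 1.272×10⁻⁵ = 155.2 kN, compressive.
σ_{magnesium alloy} = P / A = 155200 / 1750 = 88.68 MPa.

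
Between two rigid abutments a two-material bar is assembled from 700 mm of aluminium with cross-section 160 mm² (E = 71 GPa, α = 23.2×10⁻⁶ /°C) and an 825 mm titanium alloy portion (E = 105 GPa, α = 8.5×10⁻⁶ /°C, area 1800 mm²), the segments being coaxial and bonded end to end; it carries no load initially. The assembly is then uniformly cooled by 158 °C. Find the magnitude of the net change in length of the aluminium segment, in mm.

Free thermal contraction of the whole bar: Σ αᵢΔT Lᵢ = 23.2×10⁻⁶×158×700 + 8.5×10⁻⁶×158×825 = 3.674 mm.
The rigid supports impose zero overall length change; the single axial force P common to all segments must satisfy P Σ Lᵢ/(AᵢEᵢ) = δ_free.
Σ Lᵢ/(AᵢEᵢ) = 700/(160×71×10³) + 825/(1800×105×10³) = 6.598×10⁻⁵ mm/N.
P = 3.674 / 6.598×10⁻⁵ = 55680 N = 55.68 kN, tensile.
For the aluminium segment, free thermal change = 23.2×10⁻⁶×158×700 = 2.566 mm and elastic change from P = 55680×700/(160×71×10³) = 3.431 mm; these oppose, so the net change is 0.865 mm (segment lengthens).

|ΔL| ≈ 0.865 mm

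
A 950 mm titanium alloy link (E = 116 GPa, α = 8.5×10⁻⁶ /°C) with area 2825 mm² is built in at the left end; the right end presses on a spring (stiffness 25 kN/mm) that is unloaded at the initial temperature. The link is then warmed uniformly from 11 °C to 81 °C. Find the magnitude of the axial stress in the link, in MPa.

σ ≈ 4.66 MPa (compressive)

Free thermal expansion: δ_free = αΔT L = 8.5×10⁻⁶ × 70 × 950 = 0.5653 mm.
With a force P in the spring, the elastic change of the link is PL/(AE) and that of the spring is P/k; compatibility requires their sum to equal δ_free.
So P = δ_free / [L/(AE) + 1/k] = 0.5653 / [ 950/(2825×116×10³) + 1/(25×10³) ].
P = 0.5653 / 4.29×10⁻⁵ = 13180 N.
σ = P/A = 13180/2825 = 4.664 MPa.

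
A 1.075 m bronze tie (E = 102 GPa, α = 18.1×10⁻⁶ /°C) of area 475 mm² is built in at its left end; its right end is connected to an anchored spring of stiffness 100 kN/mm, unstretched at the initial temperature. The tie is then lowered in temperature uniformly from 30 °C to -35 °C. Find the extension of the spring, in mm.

δ ≈ 0.393 mm

The unrestrained thermal change is αΔT L = 18.1×10⁻⁶ × 65 × 1075 = 1.265 mm.
Let P be the tensile force in the spring. The tie extends elastically by PL/(AE) and the spring stretches by P/k; together these equal δ_free.
P [ L/(AE) + 1/k ] = δ_free → P [ 1075/(475×102×10³) + 1/(100×10³) ] = 1.265.
P = 1.265 / 3.219×10⁻⁵ = 39290 N.
Spring extension = P/k = 39290/(100×10³) = 0.3929 mm.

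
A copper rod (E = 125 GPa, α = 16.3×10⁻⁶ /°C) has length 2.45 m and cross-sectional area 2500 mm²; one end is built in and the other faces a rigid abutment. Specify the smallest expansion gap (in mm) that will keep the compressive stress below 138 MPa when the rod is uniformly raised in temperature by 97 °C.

g ≈ 1.17 mm

Free expansion if unrestrained: δ_free = αΔT L = 16.3×10⁻⁶ × 97 × 2450 = 3.874 mm.
A stress of 138 MPa corresponds to the wall pushing the rod back by σL/E = 138×2450/(125×10³) = 2.705 mm.
The gap must absorb the remainder: g_min = 3.874 − 2.705 = 1.169 mm.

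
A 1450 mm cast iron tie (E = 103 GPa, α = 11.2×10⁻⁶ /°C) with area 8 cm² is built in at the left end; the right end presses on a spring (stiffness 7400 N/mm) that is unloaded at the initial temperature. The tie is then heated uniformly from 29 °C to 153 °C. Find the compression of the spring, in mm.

δ ≈ 1.78 mm

Free thermal expansion: δ_free = αΔT L = 11.2×10⁻⁶ × 124 × 1450 = 2.014 mm.
Let P be the compressive force at the spring. The tie shortens elastically by PL/(AE) and the spring compresses by P/k; together these equal δ_free.
P [ L/(AE) + 1/k ] = δ_free → P [ 1450/(800×103×10³) + 1/(7400) ] = 2.014.
P = 2.014 / 0.0001527 = 13180 N.
Spring compression = P/k = 13180/(7400) = 1.782 mm.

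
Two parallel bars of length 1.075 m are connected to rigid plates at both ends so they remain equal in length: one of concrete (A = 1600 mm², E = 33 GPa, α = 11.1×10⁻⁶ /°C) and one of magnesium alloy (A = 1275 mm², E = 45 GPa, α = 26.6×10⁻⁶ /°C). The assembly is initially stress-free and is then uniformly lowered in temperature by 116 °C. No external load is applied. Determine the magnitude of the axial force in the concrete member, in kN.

The magnesium alloy has the larger α, so on cooling it would change length more than the concrete if both were free. The rigid plates force a common final length, so the magnesium alloy is put into tension and the concrete into compression, with equal and opposite forces P (no external load).
Equating the net (thermal + elastic) strains gives |α₁ − α₂|·ΔT = P·[1/(A₁E₁) + 1/(A₂E₂)].
|α₁ − α₂|·ΔT = 15.5×10⁻⁶ × 116 = 0.001798.
1/(A₁E₁) + 1/(A₂E₂) = 1/(1600×33×10³) + 1/(1275×45×10³) = 3.637×10⁻⁸ N⁻¹.
So P = 0.001798 / 3.637×10⁻⁸ = 49.44 kN.

P ≈ 49.4 kN (compressive in the concrete)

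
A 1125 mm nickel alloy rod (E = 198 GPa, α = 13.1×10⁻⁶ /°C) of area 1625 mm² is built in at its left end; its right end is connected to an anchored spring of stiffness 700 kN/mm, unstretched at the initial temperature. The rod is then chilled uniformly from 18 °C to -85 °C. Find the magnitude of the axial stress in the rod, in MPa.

If the spring were absent the rod would shorten by αΔT L = 13.1×10⁻⁶ × 103 × 1125 = 1.518 mm.
Let P be the tensile force in the spring. The rod extends elastically by PL/(AE) and the spring stretches by P/k; together these equal δ_free.
So P = δ_free / [L/(AE) + 1/k] = 1.518 / [ 1125/(1625×198×10³) + 1/(700×10³) ].
P = 1.518 / 4.925×10⁻⁶ = 308200 N.
σ = P/A = 308200/1625 = 189.7 MPa.

σ ≈ 190 MPa (tensile)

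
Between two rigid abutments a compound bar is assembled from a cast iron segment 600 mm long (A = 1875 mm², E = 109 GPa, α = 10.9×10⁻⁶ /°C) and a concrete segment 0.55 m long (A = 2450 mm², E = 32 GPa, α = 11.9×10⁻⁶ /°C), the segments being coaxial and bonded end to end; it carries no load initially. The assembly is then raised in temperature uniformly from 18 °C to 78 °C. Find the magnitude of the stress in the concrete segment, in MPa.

If the supports were absent, the total length change would be Σ αᵢΔT Lᵢ = 10.9×10⁻⁶×60×600 + 11.9×10⁻⁶×60×550 = 0.7851 mm.
The rigid supports impose zero overall length change; the single axial force P common to all segments must satisfy P Σ Lᵢ/(AᵢEᵢ) = δ_free.
The series flexibility is Σ Lᵢ/(AᵢEᵢ) = 600/(1875×109×10³) + 550/(2450×32×10³) = 9.951×10⁻⁶ mm/N.
P = 0.7851 / 9.951×10⁻⁶ = 78900 N = 78.9 kN, compressive.
σ_{concrete} = P / A = 78900 / 2450 = 32.2 MPa.

σ ≈ 32.2 MPa (compressive)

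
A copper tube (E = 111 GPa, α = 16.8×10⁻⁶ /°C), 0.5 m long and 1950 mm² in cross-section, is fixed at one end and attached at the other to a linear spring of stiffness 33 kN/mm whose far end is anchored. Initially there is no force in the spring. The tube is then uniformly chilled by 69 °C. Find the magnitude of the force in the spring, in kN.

Free thermal contraction: δ_free = αΔT L = 16.8×10⁻⁶ × 69 × 500 = 0.5796 mm.
Let P be the tensile force in the spring. The tube extends elastically by PL/(AE) and the spring stretches by P/k; together these equal δ_free.
So P = δ_free / [L/(AE) + 1/k] = 0.5796 / [ 500/(1950×111×10³) + 1/(33×10³) ].
P = 0.5796 / 3.261×10⁻⁵ = 17770 N.

P ≈ 17.8 kN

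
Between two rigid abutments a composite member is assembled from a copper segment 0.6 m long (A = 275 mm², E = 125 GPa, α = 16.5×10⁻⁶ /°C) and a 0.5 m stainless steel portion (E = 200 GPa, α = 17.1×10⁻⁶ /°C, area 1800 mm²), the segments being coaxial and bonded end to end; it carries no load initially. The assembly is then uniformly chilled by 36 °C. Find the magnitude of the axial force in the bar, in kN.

P ≈ 35.2 kN (tensile)

Free thermal contraction of the whole bar: Σ αᵢΔT Lᵢ = 16.5×10⁻⁶×36×600 + 17.1×10⁻⁶×36×500 = 0.6642 mm.
Since the ends are fixed, an axial force P builds up, equal in every segment, with P · Σ Lᵢ/(AᵢEᵢ) = δ_free.
Σ Lᵢ/(AᵢEᵢ) = 600/(275×125×10³) + 500/(1800×200×10³) = 1.884×10⁻⁵ mm/N.
So P = 0.6642 / 1.884×10⁻⁵ = 35.25 kN, tensile.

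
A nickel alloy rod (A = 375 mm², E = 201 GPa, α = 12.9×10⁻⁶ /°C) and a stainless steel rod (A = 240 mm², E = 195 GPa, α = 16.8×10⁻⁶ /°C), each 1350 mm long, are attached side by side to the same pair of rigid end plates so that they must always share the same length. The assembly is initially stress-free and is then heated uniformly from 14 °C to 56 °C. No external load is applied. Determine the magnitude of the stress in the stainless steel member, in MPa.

σ ≈ 19.7 MPa (compressive)

Both members must finish at the same length. With the larger α, the stainless steel tends to over-expand; the plates restrain it, putting the stainless steel in compression and the nickel alloy in tension. With no external load the two internal forces are equal and opposite, magnitude P.
Compatibility of the two members (thermal + elastic change equal): (α₁ − α₂)ΔT = P·[1/(A₁E₁) + 1/(A₂E₂)].
|α₁ − α₂|·ΔT = 3.9×10⁻⁶ × 42 = 0.0001638.
1/(A₁E₁) + 1/(A₂E₂) = 1/(375×201×10³) + 1/(240×195×10³) = 3.463×10⁻⁸ N⁻¹.
So P = 0.0001638 / 3.463×10⁻⁸ = 4.729 kN.
σ_{stainless steel} = P/A₂ = 4729/240 = 19.71 MPa, compressive.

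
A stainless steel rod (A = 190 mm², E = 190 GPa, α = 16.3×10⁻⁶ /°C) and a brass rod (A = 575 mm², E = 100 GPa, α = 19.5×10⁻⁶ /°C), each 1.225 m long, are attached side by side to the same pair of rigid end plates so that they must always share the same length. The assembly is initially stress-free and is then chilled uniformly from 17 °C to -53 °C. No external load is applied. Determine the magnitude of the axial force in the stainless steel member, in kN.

Equilibrium of a rigid end plate with no external load gives equal and opposite internal forces ±P in the two members. Since α_{brass} > α_{stainless steel}, cooling drives the brass into tension and the stainless steel into compression.
Setting the final lengths equal and cancelling L: (α₁ − α₂)ΔT = P/(A₁E₁) + P/(A₂E₂).
|α₁ − α₂|·ΔT = 3.2×10⁻⁶ × 70 = 0.000224.
1/(A₁E₁) + 1/(A₂E₂) = 1/(190×190×10³) + 1/(575×100×10³) = 4.509×10⁻⁸ N⁻¹.
P = 0.000224 / 4.509×10⁻⁸ = 4968 N = 4.968 kN.

P ≈ 4.97 kN (compressive in the stainless steel)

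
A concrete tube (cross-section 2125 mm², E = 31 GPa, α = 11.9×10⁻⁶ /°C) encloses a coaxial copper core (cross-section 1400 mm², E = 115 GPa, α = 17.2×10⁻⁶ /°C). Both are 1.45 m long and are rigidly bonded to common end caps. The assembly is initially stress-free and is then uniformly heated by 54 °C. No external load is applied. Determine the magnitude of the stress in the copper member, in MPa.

Both members must finish at the same length. With the larger α, the copper tends to over-expand; the plates restrain it, putting the copper in compression and the concrete in tension. With no external load the two internal forces are equal and opposite, magnitude P.
Equating the net (thermal + elastic) strains gives |α₁ − α₂|·ΔT = P·[1/(A₁E₁) + 1/(A₂E₂)].
|α₁ − α₂|·ΔT = 5.3×10⁻⁶ × 54 = 0.0002862.
1/(A₁E₁) + 1/(A₂E₂) = 1/(2125×31×10³) + 1/(1400×115×10³) = 2.139×10⁻⁸ N⁻¹.
So P = 0.0002862 / 2.139×10⁻⁸ = 13.38 kN.
σ_{copper} = P/A₂ = 13380/1400 = 9.557 MPa, compressive.

σ ≈ 9.56 MPa (compressive)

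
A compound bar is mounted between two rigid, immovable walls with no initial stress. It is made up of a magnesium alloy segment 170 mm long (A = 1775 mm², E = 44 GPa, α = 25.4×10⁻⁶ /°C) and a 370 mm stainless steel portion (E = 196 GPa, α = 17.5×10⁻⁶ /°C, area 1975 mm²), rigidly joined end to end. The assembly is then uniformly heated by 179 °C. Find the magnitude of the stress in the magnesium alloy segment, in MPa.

σ ≈ 347 MPa (compressive)

Free thermal expansion of the whole bar: Σ αᵢΔT Lᵢ = 25.4×10⁻⁶×179×170 + 17.5×10⁻⁶×179×370 = 1.932 mm.
Since the ends are fixed, an axial force P builds up, equal in every segment, with P · Σ Lᵢ/(AᵢEᵢ) = δ_free.
The series flexibility is Σ Lᵢ/(AᵢEᵢ) = 170/(1775×44×10³) + 370/(1975×196×10³) = 3.133×10⁻⁶ mm/N.
Hence P = δ_free / Σ(L/AE) = 1.932/3.133×10⁻⁶ = 616.7 kN (compressive).
σ_{magnesium alloy} = P / A = 616700 / 1775 = 347.5 MPa.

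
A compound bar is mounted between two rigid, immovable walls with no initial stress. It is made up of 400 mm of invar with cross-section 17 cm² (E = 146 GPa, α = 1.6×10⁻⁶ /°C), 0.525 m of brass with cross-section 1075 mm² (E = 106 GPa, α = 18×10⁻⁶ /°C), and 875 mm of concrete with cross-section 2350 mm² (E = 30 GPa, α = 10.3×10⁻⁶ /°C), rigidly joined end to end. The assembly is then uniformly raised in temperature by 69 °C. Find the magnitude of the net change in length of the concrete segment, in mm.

|ΔL| ≈ 0.256 mm

Free thermal expansion of the whole bar: Σ αᵢΔT Lᵢ = 1.6×10⁻⁶×69×400 + 18×10⁻⁶×69×525 + 10.3×10⁻⁶×69×875 = 1.318 mm.
The walls prevent any net length change, so an axial force P (same in every segment) develops. Compatibility: P · Σ Lᵢ/(AᵢEᵢ) = δ_free.
Σ Lᵢ/(AᵢEᵢ) = 400/(1700×146×10³) + 525/(1075×106×10³) + 875/(2350×30×10³) = 1.863×10⁻⁵ mm/N.
P = 1.318 / 1.863×10⁻⁵ = 70750 N = 70.75 kN, compressive.
For the concrete segment, free thermal change = 10.3×10⁻⁶×69×875 = 0.6219 mm and elastic change from P = 70750×875/(2350×30×10³) = 0.8781 mm; these oppose, so the net change is 0.256 mm (segment shortens).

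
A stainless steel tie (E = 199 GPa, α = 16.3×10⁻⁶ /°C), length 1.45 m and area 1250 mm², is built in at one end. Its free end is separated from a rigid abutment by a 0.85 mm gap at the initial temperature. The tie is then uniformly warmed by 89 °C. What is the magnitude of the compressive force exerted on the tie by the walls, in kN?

Unrestrained expansion: δ_free = αΔT L = 16.3×10⁻⁶ × 89 × 1450 = 2.104 mm.
This exceeds the 0.85 mm gap, so the wall pushes back. The portion of expansion that must be recovered elastically is δ_free − gap = 2.104 − 0.85 = 1.254 mm.
That suppressed elongation corresponds to σ = E·Δ/L = 199×10³ × 1.254/1450 = 172 MPa.
P = σA = 172 × 1250 = 215 kN.

P ≈ 215 kN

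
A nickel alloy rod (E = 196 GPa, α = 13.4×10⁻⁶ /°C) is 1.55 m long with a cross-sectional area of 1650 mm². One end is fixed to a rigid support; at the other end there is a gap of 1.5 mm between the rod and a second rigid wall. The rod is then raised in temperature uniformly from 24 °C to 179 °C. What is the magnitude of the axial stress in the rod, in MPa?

σ ≈ 217 MPa (compressive)

Free thermal elongation = αΔT L = 13.4×10⁻⁶ × 155 × 1550 = 3.219 mm.
This exceeds the 1.5 mm gap, so the wall pushes back. The portion of expansion that must be recovered elastically is δ_free − gap = 3.219 − 1.5 = 1.719 mm.
So σ = E(δ_free − g)/L = 196×10³ × 1.719/1550 = 217.4 MPa.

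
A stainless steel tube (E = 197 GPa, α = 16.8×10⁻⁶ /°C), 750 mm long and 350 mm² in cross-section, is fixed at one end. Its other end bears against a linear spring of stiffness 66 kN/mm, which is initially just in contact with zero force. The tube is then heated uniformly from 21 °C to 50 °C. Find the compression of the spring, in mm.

δ ≈ 0.213 mm

Free thermal expansion: δ_free = αΔT L = 16.8×10⁻⁶ × 29 × 750 = 0.3654 mm.
Let P be the compressive force at the spring. The tube shortens elastically by PL/(AE) and the spring compresses by P/k; together these equal δ_free.
P [ L/(AE) + 1/k ] = δ_free → P [ 750/(350×197×10³) + 1/(66×10³) ] = 0.3654.
P = 0.3654 / 2.603×10⁻⁵ = 14040 N.
Spring compression = P/k = 14040/(66×10³) = 0.2127 mm.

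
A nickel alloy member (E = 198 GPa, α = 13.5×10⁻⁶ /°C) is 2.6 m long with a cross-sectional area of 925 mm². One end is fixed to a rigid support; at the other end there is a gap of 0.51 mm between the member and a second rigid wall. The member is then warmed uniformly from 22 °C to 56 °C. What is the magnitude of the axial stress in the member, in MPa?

Unrestrained expansion: δ_free = αΔT L = 13.5×10⁻⁶ × 34 × 2600 = 1.193 mm.
This exceeds the 0.51 mm gap, so the wall pushes back. The portion of expansion that must be recovered elastically is δ_free − gap = 1.193 − 0.51 = 0.6834 mm.
That suppressed elongation corresponds to σ = E·Δ/L = 198×10³ × 0.6834/2600 = 52.04 MPa.

σ ≈ 52 MPa (compressive)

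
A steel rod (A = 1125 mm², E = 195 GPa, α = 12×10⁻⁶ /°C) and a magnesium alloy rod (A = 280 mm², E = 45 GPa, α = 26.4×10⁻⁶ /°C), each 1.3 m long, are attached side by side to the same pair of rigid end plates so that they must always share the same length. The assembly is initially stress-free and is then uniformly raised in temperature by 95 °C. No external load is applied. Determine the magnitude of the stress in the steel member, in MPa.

The magnesium alloy has the larger α, so on heating it would change length more than the steel if both were free. The rigid plates force a common final length, so the magnesium alloy is put into compression and the steel into tension, with equal and opposite forces P (no external load).
Equating the net (thermal + elastic) strains gives |α₁ − α₂|·ΔT = P·[1/(A₁E₁) + 1/(A₂E₂)].
|α₁ − α₂|·ΔT = 14.4×10⁻⁶ × 95 = 0.001368.
1/(A₁E₁) + 1/(A₂E₂) = 1/(1125×195×10³) + 1/(280×45×10³) = 8.392×10⁻⁸ N⁻¹.
So P = 0.001368 / 8.392×10⁻⁸ = 16.3 kN.
σ_{steel} = P/A₁ = 16300/1125 = 14.49 MPa, tensile.

σ ≈ 14.5 MPa (tensile)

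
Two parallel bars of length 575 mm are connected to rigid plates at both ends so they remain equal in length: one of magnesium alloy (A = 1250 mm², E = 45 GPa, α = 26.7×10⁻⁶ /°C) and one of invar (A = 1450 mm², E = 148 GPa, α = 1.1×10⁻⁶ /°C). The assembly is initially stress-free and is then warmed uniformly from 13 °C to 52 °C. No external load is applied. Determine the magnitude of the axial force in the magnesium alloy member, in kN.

The magnesium alloy has the larger α, so on heating it would change length more than the invar if both were free. The rigid plates force a common final length, so the magnesium alloy is put into compression and the invar into tension, with equal and opposite forces P (no external load).
Compatibility of the two members (thermal + elastic change equal): (α₁ − α₂)ΔT = P·[1/(A₁E₁) + 1/(A₂E₂)].
|α₁ − α₂|·ΔT = 25.6×10⁻⁶ × 39 = 0.0009984.
1/(A₁E₁) + 1/(A₂E₂) = 1/(1250×45×10³) + 1/(1450×148×10³) = 2.244×10⁻⁸ N⁻¹.
So P = 0.0009984 / 2.244×10⁻⁸ = 44.5 kN.

P ≈ 44.5 kN (compressive in the magnesium alloy)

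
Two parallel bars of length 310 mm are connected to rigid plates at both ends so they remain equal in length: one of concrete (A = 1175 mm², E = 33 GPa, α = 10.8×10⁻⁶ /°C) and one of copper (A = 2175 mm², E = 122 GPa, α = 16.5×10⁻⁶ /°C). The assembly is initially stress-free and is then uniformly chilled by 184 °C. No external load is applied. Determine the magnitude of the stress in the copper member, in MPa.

σ ≈ 16.3 MPa (tensile)

Equilibrium of a rigid end plate with no external load gives equal and opposite internal forces ±P in the two members. Since α_{copper} > α_{concrete}, cooling drives the copper into tension and the concrete into compression.
Equating the net (thermal + elastic) strains gives |α₁ − α₂|·ΔT = P·[1/(A₁E₁) + 1/(A₂E₂)].
|α₁ − α₂|·ΔT = 5.7×10⁻⁶ × 184 = 0.001049.
1/(A₁E₁) + 1/(A₂E₂) = 1/(1175×33×10³) + 1/(2175×122×10³) = 2.956×10⁻⁸ N⁻¹.
P = 0.001049 / 2.956×10⁻⁸ = 35480 N = 35.48 kN.
σ_{copper} = P/A₂ = 35480/2175 = 16.31 MPa, tensile.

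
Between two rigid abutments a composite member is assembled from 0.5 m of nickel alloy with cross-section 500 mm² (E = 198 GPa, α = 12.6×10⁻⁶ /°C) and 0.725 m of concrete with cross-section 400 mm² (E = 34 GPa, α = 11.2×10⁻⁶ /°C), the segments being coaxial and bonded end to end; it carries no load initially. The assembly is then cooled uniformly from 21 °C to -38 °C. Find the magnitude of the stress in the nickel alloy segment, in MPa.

Free thermal contraction of the whole bar: Σ αᵢΔT Lᵢ = 12.6×10⁻⁶×59×500 + 11.2×10⁻⁶×59×725 = 0.8508 mm.
Since the ends are fixed, an axial force P builds up, equal in every segment, with P · Σ Lᵢ/(AᵢEᵢ) = δ_free.
The series flexibility is Σ Lᵢ/(AᵢEᵢ) = 500/(500×198×10³) + 725/(400×34×10³) = 5.836×10⁻⁵ mm/N.
Hence P = δ_free / Σ(L/AE) = 0.8508/5.836×10⁻⁵ = 14.58 kN (tensile).
σ_{nickel alloy} = P / A = 14580 / 500 = 29.16 MPa.

σ ≈ 29.2 MPa (tensile)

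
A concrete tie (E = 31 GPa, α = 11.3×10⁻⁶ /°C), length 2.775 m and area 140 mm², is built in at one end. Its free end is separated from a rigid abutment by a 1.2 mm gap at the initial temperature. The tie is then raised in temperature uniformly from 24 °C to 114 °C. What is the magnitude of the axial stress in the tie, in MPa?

σ ≈ 18.1 MPa (compressive)

If the wall were absent the tie would grow by αΔT L = 11.3×10⁻⁶ × 90 × 2775 = 2.822 mm.
The gap closes (δ_free > 1.2 mm) and the wall then resists a further 2.822 − 1.2 = 1.622 mm of expansion.
Compatibility: PL/(AE) = 1.622 mm, so σ = P/A = E × (1.622/2775) = 18.12 MPa.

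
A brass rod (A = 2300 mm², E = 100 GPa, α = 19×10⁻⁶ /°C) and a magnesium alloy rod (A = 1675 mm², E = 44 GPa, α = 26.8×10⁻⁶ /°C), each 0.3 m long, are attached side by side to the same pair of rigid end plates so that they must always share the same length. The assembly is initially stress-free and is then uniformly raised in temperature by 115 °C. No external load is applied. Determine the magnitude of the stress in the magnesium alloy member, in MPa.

Equilibrium of a rigid end plate with no external load gives equal and opposite internal forces ±P in the two members. Since α_{magnesium alloy} > α_{brass}, heating drives the magnesium alloy into compression and the brass into tension.
Equating the net (thermal + elastic) strains gives |α₁ − α₂|·ΔT = P·[1/(A₁E₁) + 1/(A₂E₂)].
|α₁ − α₂|·ΔT = 7.8×10⁻⁶ × 115 = 0.000897.
1/(A₁E₁) + 1/(A₂E₂) = 1/(2300×100×10³) + 1/(1675×44×10³) = 1.792×10⁻⁸ N⁻¹.
So P = 0.000897 / 1.792×10⁻⁸ = 50.07 kN.
σ_{magnesium alloy} = P/A₂ = 50070/1675 = 29.89 MPa, compressive.

σ ≈ 29.9 MPa (compressive)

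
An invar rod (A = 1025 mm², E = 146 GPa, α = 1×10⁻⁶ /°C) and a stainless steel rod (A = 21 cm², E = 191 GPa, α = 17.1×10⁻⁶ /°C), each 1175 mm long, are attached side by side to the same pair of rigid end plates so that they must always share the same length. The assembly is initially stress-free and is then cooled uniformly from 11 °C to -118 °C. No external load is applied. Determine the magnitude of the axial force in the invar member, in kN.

P ≈ 226 kN (compressive in the invar)

The stainless steel has the larger α, so on cooling it would change length more than the invar if both were free. The rigid plates force a common final length, so the stainless steel is put into tension and the invar into compression, with equal and opposite forces P (no external load).
Compatibility of the two members (thermal + elastic change equal): (α₁ − α₂)ΔT = P·[1/(A₁E₁) + 1/(A₂E₂)].
|α₁ − α₂|·ΔT = 16.1×10⁻⁶ × 129 = 0.002077.
1/(A₁E₁) + 1/(A₂E₂) = 1/(1025×146×10³) + 1/(2100×191×10³) = 9.175×10⁻⁹ N⁻¹.
P = 0.002077 / 9.175×10⁻⁹ = 226400 N = 226.4 kN.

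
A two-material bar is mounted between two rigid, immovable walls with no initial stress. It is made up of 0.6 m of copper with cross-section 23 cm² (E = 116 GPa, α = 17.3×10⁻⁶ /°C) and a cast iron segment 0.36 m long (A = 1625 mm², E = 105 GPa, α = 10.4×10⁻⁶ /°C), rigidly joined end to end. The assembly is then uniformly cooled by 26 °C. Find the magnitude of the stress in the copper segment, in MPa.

σ ≈ 36.6 MPa (tensile)

Free thermal contraction of the whole bar: Σ αᵢΔT Lᵢ = 17.3×10⁻⁶×26×600 + 10.4×10⁻⁶×26×360 = 0.3672 mm.
The walls prevent any net length change, so an axial force P (same in every segment) develops. Compatibility: P · Σ Lᵢ/(AᵢEᵢ) = δ_free.
Σ Lᵢ/(AᵢEᵢ) = 600/(2300×116×10³) + 360/(1625×105×10³) = 4.359×10⁻⁶ mm/N.
P = 0.3672 / 4.359×10⁻⁶ = 84250 N = 84.25 kN, tensile.
σ_{copper} = P / A = 84250 / 2300 = 36.63 MPa.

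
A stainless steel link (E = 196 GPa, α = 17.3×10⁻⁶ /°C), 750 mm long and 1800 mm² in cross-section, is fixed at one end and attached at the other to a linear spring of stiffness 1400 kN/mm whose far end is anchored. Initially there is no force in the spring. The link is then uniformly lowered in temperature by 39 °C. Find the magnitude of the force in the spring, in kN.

Free thermal contraction: δ_free = αΔT L = 17.3×10⁻⁶ × 39 × 750 = 0.506 mm.
With a force P in the spring, the elastic change of the link is PL/(AE) and that of the spring is P/k; compatibility requires their sum to equal δ_free.
So P = δ_free / [L/(AE) + 1/k] = 0.506 / [ 750/(1800×196×10³) + 1/(1400×10³) ].
P = 0.506 / 2.84×10⁻⁶ = 178200 N.

P ≈ 178 kN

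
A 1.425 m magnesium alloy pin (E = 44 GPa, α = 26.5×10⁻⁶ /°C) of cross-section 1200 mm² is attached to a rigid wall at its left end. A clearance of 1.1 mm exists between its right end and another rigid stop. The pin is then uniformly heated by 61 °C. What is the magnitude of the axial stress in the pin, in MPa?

Free thermal elongation = αΔT L = 26.5×10⁻⁶ × 61 × 1425 = 2.304 mm.
This exceeds the 1.1 mm gap, so the wall pushes back. The portion of expansion that must be recovered elastically is δ_free − gap = 2.304 − 1.1 = 1.204 mm.
So σ = E(δ_free − g)/L = 44×10³ × 1.204/1425 = 37.16 MPa.

σ ≈ 37.2 MPa (compressive)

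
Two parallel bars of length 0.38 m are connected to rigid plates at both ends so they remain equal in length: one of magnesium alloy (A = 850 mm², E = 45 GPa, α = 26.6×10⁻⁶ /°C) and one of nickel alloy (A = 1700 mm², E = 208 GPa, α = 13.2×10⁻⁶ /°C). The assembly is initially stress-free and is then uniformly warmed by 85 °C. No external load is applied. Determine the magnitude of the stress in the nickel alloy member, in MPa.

Equilibrium of a rigid end plate with no external load gives equal and opposite internal forces ±P in the two members. Since α_{magnesium alloy} > α_{nickel alloy}, heating drives the magnesium alloy into compression and the nickel alloy into tension.
Compatibility of the two members (thermal + elastic change equal): (α₁ − α₂)ΔT = P·[1/(A₁E₁) + 1/(A₂E₂)].
|α₁ − α₂|·ΔT = 13.4×10⁻⁶ × 85 = 0.001139.
1/(A₁E₁) + 1/(A₂E₂) = 1/(850×45×10³) + 1/(1700×208×10³) = 2.897×10⁻⁸ N⁻¹.
P = 0.001139 / 2.897×10⁻⁸ = 39310 N = 39.31 kN.
σ_{nickel alloy} = P/A₂ = 39310/1700 = 23.13 MPa, tensile.

σ ≈ 23.1 MPa (tensile)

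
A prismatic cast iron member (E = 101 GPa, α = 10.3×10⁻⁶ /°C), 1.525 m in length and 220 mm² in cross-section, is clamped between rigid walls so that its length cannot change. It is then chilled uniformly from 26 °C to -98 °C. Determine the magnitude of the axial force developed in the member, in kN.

Full restraint means ε = 0, so the stress is σ = EαΔT = 101×10³ × 10.3×10⁻⁶ × 124 = 129 MPa.
Axial force P = σA = 129 × 220 = 28380 N = 28.38 kN, tensile.

P ≈ 28.4 kN (tensile)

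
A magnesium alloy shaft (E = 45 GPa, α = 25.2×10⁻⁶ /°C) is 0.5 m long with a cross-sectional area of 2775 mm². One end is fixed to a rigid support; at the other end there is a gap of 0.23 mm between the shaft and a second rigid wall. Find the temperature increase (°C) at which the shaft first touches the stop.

ΔT ≈ 18.3 °C

Contact occurs when the free expansion equals the gap: αΔT L = 0.23 mm.
So ΔT = g/(αL) = 0.23/(25.2×10⁻⁶ × 500) = 18.25 °C.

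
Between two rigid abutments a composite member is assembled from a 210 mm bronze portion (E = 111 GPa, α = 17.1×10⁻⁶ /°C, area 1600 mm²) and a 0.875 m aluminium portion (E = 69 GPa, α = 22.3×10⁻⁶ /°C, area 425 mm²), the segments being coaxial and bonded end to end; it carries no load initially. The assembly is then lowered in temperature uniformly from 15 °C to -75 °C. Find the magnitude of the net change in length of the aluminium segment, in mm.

|ΔL| ≈ 0.244 mm

Free thermal contraction of the whole bar: Σ αᵢΔT Lᵢ = 17.1×10⁻⁶×90×210 + 22.3×10⁻⁶×90×875 = 2.079 mm.
Since the ends are fixed, an axial force P builds up, equal in every segment, with P · Σ Lᵢ/(AᵢEᵢ) = δ_free.
The series flexibility is Σ Lᵢ/(AᵢEᵢ) = 210/(1600×111×10³) + 875/(425×69×10³) = 3.102×10⁻⁵ mm/N.
Hence P = δ_free / Σ(L/AE) = 2.079/3.102×10⁻⁵ = 67.03 kN (tensile).
For the aluminium segment, free thermal change = 22.3×10⁻⁶×90×875 = 1.756 mm and elastic change from P = 67030×875/(425×69×10³) = 2 mm; these oppose, so the net change is 0.244 mm (segment lengthens).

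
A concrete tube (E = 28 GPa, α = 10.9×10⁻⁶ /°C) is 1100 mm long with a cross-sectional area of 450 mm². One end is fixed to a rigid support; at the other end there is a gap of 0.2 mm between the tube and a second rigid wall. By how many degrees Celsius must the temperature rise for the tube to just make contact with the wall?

Contact occurs when the free expansion equals the gap: αΔT L = 0.2 mm.
So ΔT = g/(αL) = 0.2/(10.9×10⁻⁶ × 1100) = 16.68 °C.

ΔT ≈ 16.7 °C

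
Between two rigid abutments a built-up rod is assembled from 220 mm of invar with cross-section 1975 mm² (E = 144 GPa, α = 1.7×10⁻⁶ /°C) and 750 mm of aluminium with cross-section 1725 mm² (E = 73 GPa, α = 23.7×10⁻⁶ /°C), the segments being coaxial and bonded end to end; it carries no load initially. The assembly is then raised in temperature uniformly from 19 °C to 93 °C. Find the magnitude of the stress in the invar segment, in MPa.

σ ≈ 101 MPa (compressive)

If the supports were absent, the total length change would be Σ αᵢΔT Lᵢ = 1.7×10⁻⁶×74×220 + 23.7×10⁻⁶×74×750 = 1.343 mm.
Since the ends are fixed, an axial force P builds up, equal in every segment, with P · Σ Lᵢ/(AᵢEᵢ) = δ_free.
Σ Lᵢ/(AᵢEᵢ) = 220/(1975×144×10³) + 750/(1725×73×10³) = 6.729×10⁻⁶ mm/N.
So P = 1.343 / 6.729×10⁻⁶ = 199.6 kN, compressive.
σ_{invar} = P / A = 199600 / 1975 = 101 MPa.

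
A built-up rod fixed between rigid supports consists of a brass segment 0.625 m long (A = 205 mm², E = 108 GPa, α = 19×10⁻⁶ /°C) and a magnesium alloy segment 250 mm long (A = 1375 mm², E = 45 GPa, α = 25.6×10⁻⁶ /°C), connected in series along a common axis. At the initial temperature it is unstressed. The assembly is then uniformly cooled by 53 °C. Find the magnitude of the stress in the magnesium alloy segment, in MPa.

If the supports were absent, the total length change would be Σ αᵢΔT Lᵢ = 19×10⁻⁶×53×625 + 25.6×10⁻⁶×53×250 = 0.9686 mm.
Since the ends are fixed, an axial force P builds up, equal in every segment, with P · Σ Lᵢ/(AᵢEᵢ) = δ_free.
Σ Lᵢ/(AᵢEᵢ) = 625/(205×108×10³) + 250/(1375×45×10³) = 3.227×10⁻⁵ mm/N.
So P = 0.9686 / 3.227×10⁻⁵ = 30.01 kN, tensile.
σ_{magnesium alloy} = P / A = 30010 / 1375 = 21.83 MPa.

σ ≈ 21.8 MPa (tensile)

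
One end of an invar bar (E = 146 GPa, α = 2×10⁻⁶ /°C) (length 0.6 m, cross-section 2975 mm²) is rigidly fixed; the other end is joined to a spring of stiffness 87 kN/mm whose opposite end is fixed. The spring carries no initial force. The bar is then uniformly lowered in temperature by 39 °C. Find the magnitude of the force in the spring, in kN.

P ≈ 3.63 kN

If the spring were absent the bar would shorten by αΔT L = 2×10⁻⁶ × 39 × 600 = 0.0468 mm.
With a force P in the spring, the elastic change of the bar is PL/(AE) and that of the spring is P/k; compatibility requires their sum to equal δ_free.
P [ L/(AE) + 1/k ] = δ_free → P [ 600/(2975×146×10³) + 1/(87×10³) ] = 0.0468.
P = 0.0468 / 1.288×10⁻⁵ = 3635 N.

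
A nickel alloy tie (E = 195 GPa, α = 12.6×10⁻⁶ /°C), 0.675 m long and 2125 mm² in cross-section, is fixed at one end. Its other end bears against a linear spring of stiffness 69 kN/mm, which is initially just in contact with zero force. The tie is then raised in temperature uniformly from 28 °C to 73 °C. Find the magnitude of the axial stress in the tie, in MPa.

The unrestrained thermal change is αΔT L = 12.6×10⁻⁶ × 45 × 675 = 0.3827 mm.
With a force P in the spring, the elastic change of the tie is PL/(AE) and that of the spring is P/k; compatibility requires their sum to equal δ_free.
P [ L/(AE) + 1/k ] = δ_free → P [ 675/(2125×195×10³) + 1/(69×10³) ] = 0.3827.
P = 0.3827 / 1.612×10⁻⁵ = 23740 N.
σ = P/A = 23740/2125 = 11.17 MPa.

σ ≈ 11.2 MPa (compressive)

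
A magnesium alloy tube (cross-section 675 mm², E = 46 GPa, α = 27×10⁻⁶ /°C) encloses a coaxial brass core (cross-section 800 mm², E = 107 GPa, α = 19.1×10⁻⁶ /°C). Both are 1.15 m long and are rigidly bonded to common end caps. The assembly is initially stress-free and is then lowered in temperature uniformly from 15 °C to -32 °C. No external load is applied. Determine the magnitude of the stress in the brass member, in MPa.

σ ≈ 10.6 MPa (compressive)

Equilibrium of a rigid end plate with no external load gives equal and opposite internal forces ±P in the two members. Since α_{magnesium alloy} > α_{brass}, cooling drives the magnesium alloy into tension and the brass into compression.
Compatibility of the two members (thermal + elastic change equal): (α₁ − α₂)ΔT = P·[1/(A₁E₁) + 1/(A₂E₂)].
|α₁ − α₂|·ΔT = 7.9×10⁻⁶ × 47 = 0.0003713.
1/(A₁E₁) + 1/(A₂E₂) = 1/(675×46×10³) + 1/(800×107×10³) = 4.389×10⁻⁸ N⁻¹.
P = 0.0003713 / 4.389×10⁻⁸ = 8460 N = 8.46 kN.
σ_{brass} = P/A₂ = 8460/800 = 10.58 MPa, compressive.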